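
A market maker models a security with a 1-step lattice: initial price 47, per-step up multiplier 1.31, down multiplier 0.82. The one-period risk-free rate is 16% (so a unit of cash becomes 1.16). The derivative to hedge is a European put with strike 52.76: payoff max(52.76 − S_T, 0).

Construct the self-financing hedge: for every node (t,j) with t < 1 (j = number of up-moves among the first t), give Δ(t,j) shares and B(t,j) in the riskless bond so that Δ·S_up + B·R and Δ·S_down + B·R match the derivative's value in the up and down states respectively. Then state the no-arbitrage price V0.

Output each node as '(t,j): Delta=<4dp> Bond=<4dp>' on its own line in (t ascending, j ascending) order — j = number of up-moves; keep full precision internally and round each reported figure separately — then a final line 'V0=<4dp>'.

Risk-neutral probability p* = (R−d)/(u−d) = (1.16−0.82)/(1.31−0.82) = 0.6939.
Payoff layer (t=1): V(1,0)=14.2200, V(1,1)=0.0000
Node (0,0) S=47.0000: V=(p*·0.0000+(1−p*)·14.2200)/1.16=3.7526; Δ=(0.0000−14.2200)/(61.5700−38.5400)=-0.6175; B=V−Δ·S=32.7730
Root portfolio cost Δ·47+B reproduces V0=3.7526.

(0,0): Delta=-0.6175 Bond=32.7730
V0=3.7526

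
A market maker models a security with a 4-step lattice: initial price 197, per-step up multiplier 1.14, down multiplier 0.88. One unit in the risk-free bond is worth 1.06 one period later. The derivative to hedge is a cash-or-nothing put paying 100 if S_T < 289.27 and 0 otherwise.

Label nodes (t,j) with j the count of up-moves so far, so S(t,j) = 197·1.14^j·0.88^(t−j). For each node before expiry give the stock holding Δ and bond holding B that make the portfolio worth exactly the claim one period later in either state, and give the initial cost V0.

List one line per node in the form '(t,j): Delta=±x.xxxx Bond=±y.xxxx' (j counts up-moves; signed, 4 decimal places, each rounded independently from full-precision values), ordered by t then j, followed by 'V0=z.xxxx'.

Under the risk-neutral measure, an up-move has probability p* = (R−d)/(u−d) = 0.6923 and values discount at R = 1.06.
At expiry t=4: V(4,0)=100.0000, V(4,1)=100.0000, V(4,2)=100.0000, V(4,3)=100.0000, V(4,4)=0.0000
(3,0): S=134.2500. Δ = (V_up−V_dn)/(S_up−S_dn) = (100.0000−100.0000)/(153.0450−118.1400) = 0.0000. V = [p*·100.0000 + (1−p*)·100.0000]/1.06 = 94.3396. B = V − Δ·S = 94.3396.
(3,1): S=173.9148. Δ = (V_up−V_dn)/(S_up−S_dn) = (100.0000−100.0000)/(198.2628−153.0450) = 0.0000. V = [p*·100.0000 + (1−p*)·100.0000]/1.06 = 94.3396. B = V − Δ·S = 94.3396.
(3,2): S=225.2987. Δ = (V_up−V_dn)/(S_up−S_dn) = (100.0000−100.0000)/(256.8405−198.2628) = 0.0000. V = [p*·100.0000 + (1−p*)·100.0000]/1.06 = 94.3396. B = V − Δ·S = 94.3396.
(3,3): S=291.8642. Δ = (V_up−V_dn)/(S_up−S_dn) = (0.0000−100.0000)/(332.7252−256.8405) = -1.3178. V = [p*·0.0000 + (1−p*)·100.0000]/1.06 = 29.0276. B = V − Δ·S = 413.6430.
(2,0): S=152.5568. Δ = (V_up−V_dn)/(S_up−S_dn) = (94.3396−94.3396)/(173.9148−134.2500) = 0.0000. V = [p*·94.3396 + (1−p*)·94.3396]/1.06 = 88.9996. B = V − Δ·S = 88.9996.
(2,1): S=197.6304. Δ = (V_up−V_dn)/(S_up−S_dn) = (94.3396−94.3396)/(225.2987−173.9148) = 0.0000. V = [p*·94.3396 + (1−p*)·94.3396]/1.06 = 88.9996. B = V − Δ·S = 88.9996.
(2,2): S=256.0212. Δ = (V_up−V_dn)/(S_up−S_dn) = (29.0276−94.3396)/(291.8642−225.2987) = -0.9812. V = [p*·29.0276 + (1−p*)·94.3396]/1.06 = 46.3430. B = V − Δ·S = 297.5432.
(1,0): S=173.3600. Δ = (V_up−V_dn)/(S_up−S_dn) = (88.9996−88.9996)/(197.6304−152.5568) = 0.0000. V = [p*·88.9996 + (1−p*)·88.9996]/1.06 = 83.9619. B = V − Δ·S = 83.9619.
(1,1): S=224.5800. Δ = (V_up−V_dn)/(S_up−S_dn) = (46.3430−88.9996)/(256.0212−197.6304) = -0.7305. V = [p*·46.3430 + (1−p*)·88.9996]/1.06 = 56.1020. B = V − Δ·S = 220.1660.
(0,0): S=197.0000. Δ = (V_up−V_dn)/(S_up−S_dn) = (56.1020−83.9619)/(224.5800−173.3600) = -0.5439. V = [p*·56.1020 + (1−p*)·83.9619]/1.06 = 61.0135. B = V − Δ·S = 168.1670.
Self-financing check: at every node Δ·S+B equals the discounted successor values.

(0,0): Delta=-0.5439 Bond=168.1670
(1,0): Delta=0.0000 Bond=83.9619
(1,1): Delta=-0.7305 Bond=220.1660
(2,0): Delta=0.0000 Bond=88.9996
(2,1): Delta=0.0000 Bond=88.9996
(2,2): Delta=-0.9812 Bond=297.5432
(3,0): Delta=0.0000 Bond=94.3396
(3,1): Delta=0.0000 Bond=94.3396
(3,2): Delta=0.0000 Bond=94.3396
(3,3): Delta=-1.3178 Bond=413.6430
V0=61.0135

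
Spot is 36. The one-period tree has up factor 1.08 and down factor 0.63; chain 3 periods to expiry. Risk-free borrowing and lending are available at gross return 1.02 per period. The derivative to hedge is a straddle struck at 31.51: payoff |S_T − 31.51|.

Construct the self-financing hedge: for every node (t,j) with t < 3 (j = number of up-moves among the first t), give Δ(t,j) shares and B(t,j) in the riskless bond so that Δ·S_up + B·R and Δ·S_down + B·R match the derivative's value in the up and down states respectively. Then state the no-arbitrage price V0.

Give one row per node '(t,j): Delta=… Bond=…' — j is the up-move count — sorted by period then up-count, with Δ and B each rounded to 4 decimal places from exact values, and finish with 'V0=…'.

(0,0): Delta=0.2335 Bond=2.2651
(1,0): Delta=-1.0000 Bond=30.2864
(1,1): Delta=0.3442 Bond=-1.9936
(2,0): Delta=-1.0000 Bond=30.8922
(2,1): Delta=-1.0000 Bond=30.8922
(2,2): Delta=0.4648 Bond=-7.0990
V0=10.6715

Risk-neutral probability p* = (R−d)/(u−d) = (1.02−0.63)/(1.08−0.63) = 0.8667.
Terminal payoffs: V(3,0)=22.5083, V(3,1)=16.0785, V(3,2)=5.0560, V(3,3)=13.8396
  t=2,j=0: stock 14.2884 → up 15.4315 (V=16.0785), down 9.0017 (V=22.5083). Price 16.6038; hedge Δ=-1.0000, bond B=30.8922.
  t=2,j=1: stock 24.4944 → up 26.4540 (V=5.0560), down 15.4315 (V=16.0785). Price 6.3978; hedge Δ=-1.0000, bond B=30.8922.
  t=2,j=2: stock 41.9904 → up 45.3496 (V=13.8396), down 26.4540 (V=5.0560). Price 12.4201; hedge Δ=0.4648, bond B=-7.0990.
  t=1,j=0: stock 22.6800 → up 24.4944 (V=6.3978), down 14.2884 (V=16.6038). Price 7.6064; hedge Δ=-1.0000, bond B=30.2864.
  t=1,j=1: stock 38.8800 → up 41.9904 (V=12.4201), down 24.4944 (V=6.3978). Price 11.3893; hedge Δ=0.3442, bond B=-1.9936.
  t=0,j=0: stock 36.0000 → up 38.8800 (V=11.3893), down 22.6800 (V=7.6064). Price 10.6715; hedge Δ=0.2335, bond B=2.2651.
Root portfolio cost Δ·36+B reproduces V0=10.6715.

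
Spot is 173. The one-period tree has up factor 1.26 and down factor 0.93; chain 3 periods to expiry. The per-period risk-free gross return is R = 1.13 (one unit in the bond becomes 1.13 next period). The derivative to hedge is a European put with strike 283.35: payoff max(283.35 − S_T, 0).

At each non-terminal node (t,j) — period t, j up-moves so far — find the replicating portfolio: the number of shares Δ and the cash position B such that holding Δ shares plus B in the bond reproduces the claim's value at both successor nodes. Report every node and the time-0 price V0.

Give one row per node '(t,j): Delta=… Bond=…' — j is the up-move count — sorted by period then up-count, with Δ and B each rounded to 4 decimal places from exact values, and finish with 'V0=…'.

Risk-neutral probability p* = (R−d)/(u−d) = (1.13−0.93)/(1.26−0.93) = 0.6061.
At expiry t=3: V(3,0)=144.1962, V(3,1)=94.8191, V(3,2)=27.9210, V(3,3)=0.0000
  t=2,j=0: stock 149.6277 → up 188.5309 (V=94.8191), down 139.1538 (V=144.1962). Price 101.1245; hedge Δ=-1.0000, bond B=250.7522.
  t=2,j=1: stock 202.7214 → up 255.4290 (V=27.9210), down 188.5309 (V=94.8191). Price 48.0308; hedge Δ=-1.0000, bond B=250.7522.
  t=2,j=2: stock 274.6548 → up 346.0650 (V=0.0000), down 255.4290 (V=27.9210). Price 9.7338; hedge Δ=-0.3081, bond B=94.3430.
  t=1,j=0: stock 160.8900 → up 202.7214 (V=48.0308), down 149.6277 (V=101.1245). Price 61.0146; hedge Δ=-1.0000, bond B=221.9046.
  t=1,j=1: stock 217.9800 → up 274.6548 (V=9.7338), down 202.7214 (V=48.0308). Price 21.9650; hedge Δ=-0.5324, bond B=138.0166.
  t=0,j=0: stock 173.0000 → up 217.9800 (V=21.9650), down 160.8900 (V=61.0146). Price 33.0515; hedge Δ=-0.6840, bond B=151.3835.
The time-0 hedge costs 33.0515, which is the no-arbitrage price.

(0,0): Delta=-0.6840 Bond=151.3835
(1,0): Delta=-1.0000 Bond=221.9046
(1,1): Delta=-0.5324 Bond=138.0166
(2,0): Delta=-1.0000 Bond=250.7522
(2,1): Delta=-1.0000 Bond=250.7522
(2,2): Delta=-0.3081 Bond=94.3430
V0=33.0515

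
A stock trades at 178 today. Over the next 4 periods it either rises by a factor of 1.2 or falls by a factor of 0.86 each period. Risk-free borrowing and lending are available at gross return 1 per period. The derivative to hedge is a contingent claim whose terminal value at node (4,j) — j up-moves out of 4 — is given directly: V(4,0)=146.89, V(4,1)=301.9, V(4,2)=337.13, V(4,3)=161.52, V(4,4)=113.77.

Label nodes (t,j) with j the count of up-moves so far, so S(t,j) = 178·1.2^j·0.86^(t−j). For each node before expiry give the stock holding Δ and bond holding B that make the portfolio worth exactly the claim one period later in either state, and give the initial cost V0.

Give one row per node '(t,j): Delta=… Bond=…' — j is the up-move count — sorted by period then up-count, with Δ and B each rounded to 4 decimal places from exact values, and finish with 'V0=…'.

Risk-neutral probability p* = (R−d)/(u−d) = (1−0.86)/(1.2−0.86) = 0.4118.
Terminal values V(4,·): V(4,0)=146.8900, V(4,1)=301.9000, V(4,2)=337.1300, V(4,3)=161.5200, V(4,4)=113.7700
(3,0): S=113.2180. Δ = (V_up−V_dn)/(S_up−S_dn) = (301.9000−146.8900)/(135.8616−97.3675) = 4.0268. V = [p*·301.9000 + (1−p*)·146.8900]/1 = 210.7176. B = V − Δ·S = -245.1941.
(3,1): S=157.9786. Δ = (V_up−V_dn)/(S_up−S_dn) = (337.1300−301.9000)/(189.5743−135.8616) = 0.6559. V = [p*·337.1300 + (1−p*)·301.9000]/1 = 316.4065. B = V − Δ·S = 212.7888.
(3,2): S=220.4352. Δ = (V_up−V_dn)/(S_up−S_dn) = (161.5200−337.1300)/(264.5222−189.5743) = -2.3431. V = [p*·161.5200 + (1−p*)·337.1300]/1 = 264.8200. B = V − Δ·S = 781.3200.
(3,3): S=307.5840. Δ = (V_up−V_dn)/(S_up−S_dn) = (113.7700−161.5200)/(369.1008−264.5222) = -0.4566. V = [p*·113.7700 + (1−p*)·161.5200]/1 = 141.8582. B = V − Δ·S = 282.2994.
(2,0): S=131.6488. Δ = (V_up−V_dn)/(S_up−S_dn) = (316.4065−210.7176)/(157.9786−113.2180) = 2.3612. V = [p*·316.4065 + (1−p*)·210.7176]/1 = 254.2366. B = V − Δ·S = -56.6129.
(2,1): S=183.6960. Δ = (V_up−V_dn)/(S_up−S_dn) = (264.8200−316.4065)/(220.4352−157.9786) = -0.8260. V = [p*·264.8200 + (1−p*)·316.4065]/1 = 295.1650. B = V − Δ·S = 446.8899.
(2,2): S=256.3200. Δ = (V_up−V_dn)/(S_up−S_dn) = (141.8582−264.8200)/(307.5840−220.4352) = -1.4109. V = [p*·141.8582 + (1−p*)·264.8200]/1 = 214.1887. B = V − Δ·S = 575.8409.
(1,0): S=153.0800. Δ = (V_up−V_dn)/(S_up−S_dn) = (295.1650−254.2366)/(183.6960−131.6488) = 0.7864. V = [p*·295.1650 + (1−p*)·254.2366]/1 = 271.0894. B = V − Δ·S = 150.7118.
(1,1): S=213.6000. Δ = (V_up−V_dn)/(S_up−S_dn) = (214.1887−295.1650)/(256.3200−183.6960) = -1.1150. V = [p*·214.1887 + (1−p*)·295.1650]/1 = 261.8218. B = V − Δ·S = 499.9874.
(0,0): S=178.0000. Δ = (V_up−V_dn)/(S_up−S_dn) = (261.8218−271.0894)/(213.6000−153.0800) = -0.1531. V = [p*·261.8218 + (1−p*)·271.0894]/1 = 267.2734. B = V − Δ·S = 294.5311.
The time-0 hedge costs 267.2734, which is the no-arbitrage price.

(0,0): Delta=-0.1531 Bond=294.5311
(1,0): Delta=0.7864 Bond=150.7118
(1,1): Delta=-1.1150 Bond=499.9874
(2,0): Delta=2.3612 Bond=-56.6129
(2,1): Delta=-0.8260 Bond=446.8899
(2,2): Delta=-1.4109 Bond=575.8409
(3,0): Delta=4.0268 Bond=-245.1941
(3,1): Delta=0.6559 Bond=212.7888
(3,2): Delta=-2.3431 Bond=781.3200
(3,3): Delta=-0.4566 Bond=282.2994
V0=267.2734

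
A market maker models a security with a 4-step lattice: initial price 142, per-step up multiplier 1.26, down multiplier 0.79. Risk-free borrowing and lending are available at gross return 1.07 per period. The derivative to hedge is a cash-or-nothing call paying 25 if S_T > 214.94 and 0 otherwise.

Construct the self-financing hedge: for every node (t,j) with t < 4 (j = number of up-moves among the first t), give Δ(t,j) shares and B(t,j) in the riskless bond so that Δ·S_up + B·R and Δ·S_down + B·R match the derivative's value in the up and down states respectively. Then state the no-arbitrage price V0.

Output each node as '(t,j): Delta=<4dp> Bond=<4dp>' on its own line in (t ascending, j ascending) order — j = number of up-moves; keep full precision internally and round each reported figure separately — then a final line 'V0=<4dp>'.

(0,0): Delta=0.1316 Bond=-9.7659
(1,0): Delta=0.1470 Bond=-12.1741
(1,1): Delta=0.1251 Bond=-9.2792
(2,0): Delta=0.0000 Bond=0.0000
(2,1): Delta=0.2095 Bond=-21.8656
(2,2): Delta=0.0891 Bond=-1.8287
(3,0): Delta=0.0000 Bond=0.0000
(3,1): Delta=0.0000 Bond=0.0000
(3,2): Delta=0.2987 Bond=-39.2722
(3,3): Delta=0.0000 Bond=23.3645
V0=8.9232

Risk-neutral probability p* = (R−d)/(u−d) = (1.07−0.79)/(1.26−0.79) = 0.5957.
Terminal values V(4,·): V(4,0)=0.0000, V(4,1)=0.0000, V(4,2)=0.0000, V(4,3)=25.0000, V(4,4)=25.0000
(3,0): S=70.0115. Δ = (V_up−V_dn)/(S_up−S_dn) = (0.0000−0.0000)/(88.2145−55.3091) = 0.0000. V = [p*·0.0000 + (1−p*)·0.0000]/1.07 = 0.0000. B = V − Δ·S = 0.0000.
(3,1): S=111.6640. Δ = (V_up−V_dn)/(S_up−S_dn) = (0.0000−0.0000)/(140.6966−88.2145) = 0.0000. V = [p*·0.0000 + (1−p*)·0.0000]/1.07 = 0.0000. B = V − Δ·S = 0.0000.
(3,2): S=178.0970. Δ = (V_up−V_dn)/(S_up−S_dn) = (25.0000−0.0000)/(224.4022−140.6966) = 0.2987. V = [p*·25.0000 + (1−p*)·0.0000]/1.07 = 13.9193. B = V − Δ·S = -39.2722.
(3,3): S=284.0534. Δ = (V_up−V_dn)/(S_up−S_dn) = (25.0000−25.0000)/(357.9073−224.4022) = 0.0000. V = [p*·25.0000 + (1−p*)·25.0000]/1.07 = 23.3645. B = V − Δ·S = 23.3645.
(2,0): S=88.6222. Δ = (V_up−V_dn)/(S_up−S_dn) = (0.0000−0.0000)/(111.6640−70.0115) = 0.0000. V = [p*·0.0000 + (1−p*)·0.0000]/1.07 = 0.0000. B = V − Δ·S = 0.0000.
(2,1): S=141.3468. Δ = (V_up−V_dn)/(S_up−S_dn) = (13.9193−0.0000)/(178.0970−111.6640) = 0.2095. V = [p*·13.9193 + (1−p*)·0.0000]/1.07 = 7.7498. B = V − Δ·S = -21.8656.
(2,2): S=225.4392. Δ = (V_up−V_dn)/(S_up−S_dn) = (23.3645−13.9193)/(284.0534−178.0970) = 0.0891. V = [p*·23.3645 + (1−p*)·13.9193]/1.07 = 18.2675. B = V − Δ·S = -1.8287.
(1,0): S=112.1800. Δ = (V_up−V_dn)/(S_up−S_dn) = (7.7498−0.0000)/(141.3468−88.6222) = 0.1470. V = [p*·7.7498 + (1−p*)·0.0000]/1.07 = 4.3149. B = V − Δ·S = -12.1741.
(1,1): S=178.9200. Δ = (V_up−V_dn)/(S_up−S_dn) = (18.2675−7.7498)/(225.4392−141.3468) = 0.1251. V = [p*·18.2675 + (1−p*)·7.7498]/1.07 = 13.0988. B = V − Δ·S = -9.2792.
(0,0): S=142.0000. Δ = (V_up−V_dn)/(S_up−S_dn) = (13.0988−4.3149)/(178.9200−112.1800) = 0.1316. V = [p*·13.0988 + (1−p*)·4.3149]/1.07 = 8.9232. B = V − Δ·S = -9.7659.
Self-financing check: at every node Δ·S+B equals the discounted successor values.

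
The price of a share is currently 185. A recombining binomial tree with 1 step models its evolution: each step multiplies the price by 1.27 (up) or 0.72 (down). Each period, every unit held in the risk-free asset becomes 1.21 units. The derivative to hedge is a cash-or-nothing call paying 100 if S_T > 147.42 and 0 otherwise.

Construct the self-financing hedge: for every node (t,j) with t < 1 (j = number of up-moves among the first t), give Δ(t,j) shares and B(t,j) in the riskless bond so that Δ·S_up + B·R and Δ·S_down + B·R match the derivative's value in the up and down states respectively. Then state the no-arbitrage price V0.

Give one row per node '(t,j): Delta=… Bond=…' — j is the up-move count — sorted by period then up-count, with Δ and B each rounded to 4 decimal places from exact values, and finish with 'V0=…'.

Since d<R<u, set p* = (R−d)/(u−d) = 0.8909; price each node as the discounted p*-expectation of its children.
Payoff layer (t=1): V(1,0)=0.0000, V(1,1)=100.0000
  t=0,j=0: stock 185.0000 → up 234.9500 (V=100.0000), down 133.2000 (V=0.0000). Price 73.6289; hedge Δ=0.9828, bond B=-108.1893.
Check: Δ(0,0)·S0 + B(0,0) = 73.6289 = V0.

(0,0): Delta=0.9828 Bond=-108.1893
V0=73.6289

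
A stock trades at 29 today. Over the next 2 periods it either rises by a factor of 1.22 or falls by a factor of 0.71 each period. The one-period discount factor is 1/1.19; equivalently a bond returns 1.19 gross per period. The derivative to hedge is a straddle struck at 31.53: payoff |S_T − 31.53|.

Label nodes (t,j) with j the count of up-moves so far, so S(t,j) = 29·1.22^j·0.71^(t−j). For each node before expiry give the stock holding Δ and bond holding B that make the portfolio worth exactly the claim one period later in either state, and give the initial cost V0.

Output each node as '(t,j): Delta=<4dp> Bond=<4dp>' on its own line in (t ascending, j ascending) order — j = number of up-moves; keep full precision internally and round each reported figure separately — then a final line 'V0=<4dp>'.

(0,0): Delta=0.2442 Bond=0.7371
(1,0): Delta=-1.0000 Bond=26.4958
(1,1): Delta=0.2895 Bond=-0.7240
V0=7.8197

The replicating-portfolio and risk-neutral prices coincide; use p* = (1.19−0.71)/(1.22−0.71) = 0.9412 for the latter.
At expiry t=2: V(2,0)=16.9111, V(2,1)=6.4102, V(2,2)=11.6336
Node (1,0) S=20.5900: V=(p*·6.4102+(1−p*)·16.9111)/1.19=5.9058; Δ=(6.4102−16.9111)/(25.1198−14.6189)=-1.0000; B=V−Δ·S=26.4958
Node (1,1) S=35.3800: V=(p*·11.6336+(1−p*)·6.4102)/1.19=9.5179; Δ=(11.6336−6.4102)/(43.1636−25.1198)=0.2895; B=V−Δ·S=-0.7240
Node (0,0) S=29.0000: V=(p*·9.5179+(1−p*)·5.9058)/1.19=7.8197; Δ=(9.5179−5.9058)/(35.3800−20.5900)=0.2442; B=V−Δ·S=0.7371
Self-financing check: at every node Δ·S+B equals the discounted successor values.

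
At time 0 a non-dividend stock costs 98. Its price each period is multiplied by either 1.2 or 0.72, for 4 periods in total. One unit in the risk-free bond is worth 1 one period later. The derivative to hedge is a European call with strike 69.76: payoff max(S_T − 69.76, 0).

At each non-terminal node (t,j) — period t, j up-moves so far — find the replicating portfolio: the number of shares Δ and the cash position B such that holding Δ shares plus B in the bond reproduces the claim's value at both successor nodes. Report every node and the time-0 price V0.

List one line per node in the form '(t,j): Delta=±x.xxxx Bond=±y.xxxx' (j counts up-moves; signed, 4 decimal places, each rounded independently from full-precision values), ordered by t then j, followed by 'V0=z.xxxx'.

The replicating-portfolio and risk-neutral prices coincide; use p* = (1−0.72)/(1.2−0.72) = 0.5833 for the latter.
Terminal payoffs: V(4,0)=0.0000, V(4,1)=0.0000, V(4,2)=3.3966, V(4,3)=52.1677, V(4,4)=133.4528
Node (3,0) S=36.5783: V=(p*·0.0000+(1−p*)·0.0000)/1=0.0000; Δ=(0.0000−0.0000)/(43.8940−26.3364)=0.0000; B=V−Δ·S=0.0000
Node (3,1) S=60.9638: V=(p*·3.3966+(1−p*)·0.0000)/1=1.9814; Δ=(3.3966−0.0000)/(73.1566−43.8940)=0.1161; B=V−Δ·S=-5.0949
Node (3,2) S=101.6064: V=(p*·52.1677+(1−p*)·3.3966)/1=31.8464; Δ=(52.1677−3.3966)/(121.9277−73.1566)=1.0000; B=V−Δ·S=-69.7600
Node (3,3) S=169.3440: V=(p*·133.4528+(1−p*)·52.1677)/1=99.5840; Δ=(133.4528−52.1677)/(203.2128−121.9277)=1.0000; B=V−Δ·S=-69.7600
Node (2,0) S=50.8032: V=(p*·1.9814+(1−p*)·0.0000)/1=1.1558; Δ=(1.9814−0.0000)/(60.9638−36.5783)=0.0813; B=V−Δ·S=-2.9720
Node (2,1) S=84.6720: V=(p*·31.8464+(1−p*)·1.9814)/1=19.4026; Δ=(31.8464−1.9814)/(101.6064−60.9638)=0.7348; B=V−Δ·S=-42.8162
Node (2,2) S=141.1200: V=(p*·99.5840+(1−p*)·31.8464)/1=71.3600; Δ=(99.5840−31.8464)/(169.3440−101.6064)=1.0000; B=V−Δ·S=-69.7600
Node (1,0) S=70.5600: V=(p*·19.4026+(1−p*)·1.1558)/1=11.7998; Δ=(19.4026−1.1558)/(84.6720−50.8032)=0.5388; B=V−Δ·S=-26.2145
Node (1,1) S=117.6000: V=(p*·71.3600+(1−p*)·19.4026)/1=49.7111; Δ=(71.3600−19.4026)/(141.1200−84.6720)=0.9204; B=V−Δ·S=-58.5334
Node (0,0) S=98.0000: V=(p*·49.7111+(1−p*)·11.7998)/1=33.9147; Δ=(49.7111−11.7998)/(117.6000−70.5600)=0.8059; B=V−Δ·S=-45.0672
The time-0 hedge costs 33.9147, which is the no-arbitrage price.

(0,0): Delta=0.8059 Bond=-45.0672
(1,0): Delta=0.5388 Bond=-26.2145
(1,1): Delta=0.9204 Bond=-58.5334
(2,0): Delta=0.0813 Bond=-2.9720
(2,1): Delta=0.7348 Bond=-42.8162
(2,2): Delta=1.0000 Bond=-69.7600
(3,0): Delta=0.0000 Bond=0.0000
(3,1): Delta=0.1161 Bond=-5.0949
(3,2): Delta=1.0000 Bond=-69.7600
(3,3): Delta=1.0000 Bond=-69.7600
V0=33.9147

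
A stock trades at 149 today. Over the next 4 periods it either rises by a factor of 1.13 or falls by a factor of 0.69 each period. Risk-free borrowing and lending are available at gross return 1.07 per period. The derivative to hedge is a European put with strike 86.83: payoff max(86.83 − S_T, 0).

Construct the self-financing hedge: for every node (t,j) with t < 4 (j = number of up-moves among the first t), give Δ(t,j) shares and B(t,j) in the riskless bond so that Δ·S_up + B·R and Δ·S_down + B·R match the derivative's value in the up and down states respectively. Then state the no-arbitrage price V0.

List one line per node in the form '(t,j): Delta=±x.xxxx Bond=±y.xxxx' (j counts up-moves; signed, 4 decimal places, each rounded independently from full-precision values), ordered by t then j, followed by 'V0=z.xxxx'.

Risk-neutral probability p* = (R−d)/(u−d) = (1.07−0.69)/(1.13−0.69) = 0.8636.
At expiry t=4: V(4,0)=53.0560, V(4,1)=31.5189, V(4,2)=0.0000, V(4,3)=0.0000, V(4,4)=0.0000
Node (3,0) S=48.9478: V=(p*·31.5189+(1−p*)·53.0560)/1.07=32.2017; Δ=(31.5189−53.0560)/(55.3111−33.7740)=-1.0000; B=V−Δ·S=81.1495
Node (3,1) S=80.1610: V=(p*·0.0000+(1−p*)·31.5189)/1.07=4.0169; Δ=(0.0000−31.5189)/(90.5819−55.3111)=-0.8936; B=V−Δ·S=75.6508
Node (3,2) S=131.2781: V=(p*·0.0000+(1−p*)·0.0000)/1.07=0.0000; Δ=(0.0000−0.0000)/(148.3442−90.5819)=0.0000; B=V−Δ·S=0.0000
Node (3,3) S=214.9917: V=(p*·0.0000+(1−p*)·0.0000)/1.07=0.0000; Δ=(0.0000−0.0000)/(242.9406−148.3442)=0.0000; B=V−Δ·S=0.0000
Node (2,0) S=70.9389: V=(p*·4.0169+(1−p*)·32.2017)/1.07=7.3460; Δ=(4.0169−32.2017)/(80.1610−48.9478)=-0.9030; B=V−Δ·S=71.4025
Node (2,1) S=116.1753: V=(p*·0.0000+(1−p*)·4.0169)/1.07=0.5119; Δ=(0.0000−4.0169)/(131.2781−80.1610)=-0.0786; B=V−Δ·S=9.6411
Node (2,2) S=190.2581: V=(p*·0.0000+(1−p*)·0.0000)/1.07=0.0000; Δ=(0.0000−0.0000)/(214.9917−131.2781)=0.0000; B=V−Δ·S=0.0000
Node (1,0) S=102.8100: V=(p*·0.5119+(1−p*)·7.3460)/1.07=1.3494; Δ=(0.5119−7.3460)/(116.1753−70.9389)=-0.1511; B=V−Δ·S=16.8814
Node (1,1) S=168.3700: V=(p*·0.0000+(1−p*)·0.5119)/1.07=0.0652; Δ=(0.0000−0.5119)/(190.2581−116.1753)=-0.0069; B=V−Δ·S=1.2287
Node (0,0) S=149.0000: V=(p*·0.0652+(1−p*)·1.3494)/1.07=0.2246; Δ=(0.0652−1.3494)/(168.3700−102.8100)=-0.0196; B=V−Δ·S=3.1431
Root portfolio cost Δ·149+B reproduces V0=0.2246.

(0,0): Delta=-0.0196 Bond=3.1431
(1,0): Delta=-0.1511 Bond=16.8814
(1,1): Delta=-0.0069 Bond=1.2287
(2,0): Delta=-0.9030 Bond=71.4025
(2,1): Delta=-0.0786 Bond=9.6411
(2,2): Delta=0.0000 Bond=0.0000
(3,0): Delta=-1.0000 Bond=81.1495
(3,1): Delta=-0.8936 Bond=75.6508
(3,2): Delta=0.0000 Bond=0.0000
(3,3): Delta=0.0000 Bond=0.0000
V0=0.2246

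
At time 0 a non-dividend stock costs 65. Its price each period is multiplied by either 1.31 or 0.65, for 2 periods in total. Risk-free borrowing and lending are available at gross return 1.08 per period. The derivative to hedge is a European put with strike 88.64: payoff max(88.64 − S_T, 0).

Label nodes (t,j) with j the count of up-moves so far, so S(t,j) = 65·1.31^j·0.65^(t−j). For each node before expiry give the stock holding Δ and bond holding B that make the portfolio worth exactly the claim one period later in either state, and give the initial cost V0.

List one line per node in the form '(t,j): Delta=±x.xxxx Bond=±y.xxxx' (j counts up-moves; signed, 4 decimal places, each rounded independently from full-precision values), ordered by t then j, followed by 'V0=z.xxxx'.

(0,0): Delta=-0.6779 Bond=63.3935
(1,0): Delta=-1.0000 Bond=82.0741
(1,1): Delta=-0.5924 Bond=61.1857
V0=19.3306

Since d<R<u, set p* = (R−d)/(u−d) = 0.6515; price each node as the discounted p*-expectation of its children.
Terminal values V(2,·): V(2,0)=61.1775, V(2,1)=33.2925, V(2,2)=0.0000
Node (1,0) S=42.2500: V=(p*·33.2925+(1−p*)·61.1775)/1.08=39.8241; Δ=(33.2925−61.1775)/(55.3475−27.4625)=-1.0000; B=V−Δ·S=82.0741
Node (1,1) S=85.1500: V=(p*·0.0000+(1−p*)·33.2925)/1.08=10.7425; Δ=(0.0000−33.2925)/(111.5465−55.3475)=-0.5924; B=V−Δ·S=61.1857
Node (0,0) S=65.0000: V=(p*·10.7425+(1−p*)·39.8241)/1.08=19.3306; Δ=(10.7425−39.8241)/(85.1500−42.2500)=-0.6779; B=V−Δ·S=63.3935
Root portfolio cost Δ·65+B reproduces V0=19.3306.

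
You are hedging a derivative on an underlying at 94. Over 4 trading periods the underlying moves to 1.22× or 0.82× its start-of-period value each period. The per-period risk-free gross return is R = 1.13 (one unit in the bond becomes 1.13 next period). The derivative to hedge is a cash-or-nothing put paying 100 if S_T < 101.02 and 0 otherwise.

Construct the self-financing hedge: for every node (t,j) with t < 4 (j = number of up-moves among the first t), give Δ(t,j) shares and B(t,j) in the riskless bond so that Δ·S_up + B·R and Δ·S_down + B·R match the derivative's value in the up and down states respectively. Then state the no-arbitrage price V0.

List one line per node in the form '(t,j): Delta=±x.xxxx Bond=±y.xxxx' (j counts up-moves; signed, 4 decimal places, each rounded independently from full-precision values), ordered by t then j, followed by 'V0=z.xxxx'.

(0,0): Delta=-0.7473 Bond=83.7567
(1,0): Delta=-1.5256 Bond=154.6390
(1,1): Delta=-0.5954 Bond=77.2274
(2,0): Delta=0.0000 Bond=78.3147
(2,1): Delta=-1.8233 Bond=202.7371
(2,2): Delta=-0.3558 Bond=53.7434
(3,0): Delta=0.0000 Bond=88.4956
(3,1): Delta=0.0000 Bond=88.4956
(3,2): Delta=-2.1791 Bond=269.9115
(3,3): Delta=0.0000 Bond=0.0000
V0=13.5123

The replicating-portfolio and risk-neutral prices coincide; use p* = (1.13−0.82)/(1.22−0.82) = 0.7750 for the latter.
Terminal values V(4,·): V(4,0)=100.0000, V(4,1)=100.0000, V(4,2)=100.0000, V(4,3)=0.0000, V(4,4)=0.0000
  t=3,j=0: stock 51.8286 → up 63.2309 (V=100.0000), down 42.4994 (V=100.0000). Price 88.4956; hedge Δ=0.0000, bond B=88.4956.
  t=3,j=1: stock 77.1108 → up 94.0752 (V=100.0000), down 63.2309 (V=100.0000). Price 88.4956; hedge Δ=0.0000, bond B=88.4956.
  t=3,j=2: stock 114.7259 → up 139.9656 (V=0.0000), down 94.0752 (V=100.0000). Price 19.9115; hedge Δ=-2.1791, bond B=269.9115.
  t=3,j=3: stock 170.6897 → up 208.2414 (V=0.0000), down 139.9656 (V=0.0000). Price 0.0000; hedge Δ=0.0000, bond B=0.0000.
  t=2,j=0: stock 63.2056 → up 77.1108 (V=88.4956), down 51.8286 (V=88.4956). Price 78.3147; hedge Δ=0.0000, bond B=78.3147.
  t=2,j=1: stock 94.0376 → up 114.7259 (V=19.9115), down 77.1108 (V=88.4956). Price 31.2769; hedge Δ=-1.8233, bond B=202.7371.
  t=2,j=2: stock 139.9096 → up 170.6897 (V=0.0000), down 114.7259 (V=19.9115). Price 3.9647; hedge Δ=-0.3558, bond B=53.7434.
  t=1,j=0: stock 77.0800 → up 94.0376 (V=31.2769), down 63.2056 (V=78.3147). Price 37.0446; hedge Δ=-1.5256, bond B=154.6390.
  t=1,j=1: stock 114.6800 → up 139.9096 (V=3.9647), down 94.0376 (V=31.2769). Price 8.9468; hedge Δ=-0.5954, bond B=77.2274.
  t=0,j=0: stock 94.0000 → up 114.6800 (V=8.9468), down 77.0800 (V=37.0446). Price 13.5123; hedge Δ=-0.7473, bond B=83.7567.
Check: Δ(0,0)·S0 + B(0,0) = 13.5123 = V0.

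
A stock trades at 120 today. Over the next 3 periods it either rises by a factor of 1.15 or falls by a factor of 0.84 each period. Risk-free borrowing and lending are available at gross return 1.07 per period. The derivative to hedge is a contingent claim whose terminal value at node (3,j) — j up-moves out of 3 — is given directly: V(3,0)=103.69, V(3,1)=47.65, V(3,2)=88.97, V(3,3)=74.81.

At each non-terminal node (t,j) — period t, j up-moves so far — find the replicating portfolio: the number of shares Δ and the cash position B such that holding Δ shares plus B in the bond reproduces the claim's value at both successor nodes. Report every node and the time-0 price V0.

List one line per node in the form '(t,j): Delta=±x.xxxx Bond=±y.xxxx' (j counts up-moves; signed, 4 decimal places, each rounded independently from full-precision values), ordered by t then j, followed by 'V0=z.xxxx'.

(0,0): Delta=0.1009 Bond=51.0075
(1,0): Delta=0.4844 Bond=15.9220
(1,1): Delta=0.0034 Bond=68.0236
(2,0): Delta=-2.1350 Bond=238.8227
(2,1): Delta=1.1498 Bond=-60.1064
(2,2): Delta=-0.2878 Bond=119.0084
V0=63.1120

The replicating-portfolio and risk-neutral prices coincide; use p* = (1.07−0.84)/(1.15−0.84) = 0.7419 for the latter.
Terminal values V(3,·): V(3,0)=103.6900, V(3,1)=47.6500, V(3,2)=88.9700, V(3,3)=74.8100
  t=2,j=0: stock 84.6720 → up 97.3728 (V=47.6500), down 71.1245 (V=103.6900). Price 58.0485; hedge Δ=-2.1350, bond B=238.8227.
  t=2,j=1: stock 115.9200 → up 133.3080 (V=88.9700), down 97.3728 (V=47.6500). Price 73.1839; hedge Δ=1.1498, bond B=-60.1064.
  t=2,j=2: stock 158.7000 → up 182.5050 (V=74.8100), down 133.3080 (V=88.9700). Price 73.3310; hedge Δ=-0.2878, bond B=119.0084.
  t=1,j=0: stock 100.8000 → up 115.9200 (V=73.1839), down 84.6720 (V=58.0485). Price 64.7458; hedge Δ=0.4844, bond B=15.9220.
  t=1,j=1: stock 138.0000 → up 158.7000 (V=73.3310), down 115.9200 (V=73.1839). Price 68.4982; hedge Δ=0.0034, bond B=68.0236.
  t=0,j=0: stock 120.0000 → up 138.0000 (V=68.4982), down 100.8000 (V=64.7458). Price 63.1120; hedge Δ=0.1009, bond B=51.0075.
Each (Δ,B) replicates both successor values, so the strategy is self-financing and V0 is arbitrage-free.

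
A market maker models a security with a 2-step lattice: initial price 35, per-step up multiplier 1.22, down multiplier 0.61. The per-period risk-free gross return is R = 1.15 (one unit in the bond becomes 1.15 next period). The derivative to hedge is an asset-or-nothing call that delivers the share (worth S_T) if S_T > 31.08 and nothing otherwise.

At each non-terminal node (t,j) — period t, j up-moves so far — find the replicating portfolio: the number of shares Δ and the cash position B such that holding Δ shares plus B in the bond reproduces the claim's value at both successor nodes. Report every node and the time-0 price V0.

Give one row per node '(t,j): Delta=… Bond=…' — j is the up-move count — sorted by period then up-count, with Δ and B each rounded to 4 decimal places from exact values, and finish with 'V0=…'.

No-arbitrage ⇒ martingale measure with p* = (R−d)/(u−d) = 0.8852.
Payoff layer (t=2): V(2,0)=0.0000, V(2,1)=0.0000, V(2,2)=52.0940
(1,0): S=21.3500. Δ = (V_up−V_dn)/(S_up−S_dn) = (0.0000−0.0000)/(26.0470−13.0235) = 0.0000. V = [p*·0.0000 + (1−p*)·0.0000]/1.15 = 0.0000. B = V − Δ·S = 0.0000.
(1,1): S=42.7000. Δ = (V_up−V_dn)/(S_up−S_dn) = (52.0940−0.0000)/(52.0940−26.0470) = 2.0000. V = [p*·52.0940 + (1−p*)·0.0000]/1.15 = 40.1009. B = V − Δ·S = -45.2991.
(0,0): S=35.0000. Δ = (V_up−V_dn)/(S_up−S_dn) = (40.1009−0.0000)/(42.7000−21.3500) = 1.8783. V = [p*·40.1009 + (1−p*)·0.0000]/1.15 = 30.8688. B = V − Δ·S = -34.8703.
Each (Δ,B) replicates both successor values, so the strategy is self-financing and V0 is arbitrage-free.

(0,0): Delta=1.8783 Bond=-34.8703
(1,0): Delta=0.0000 Bond=0.0000
(1,1): Delta=2.0000 Bond=-45.2991
V0=30.8688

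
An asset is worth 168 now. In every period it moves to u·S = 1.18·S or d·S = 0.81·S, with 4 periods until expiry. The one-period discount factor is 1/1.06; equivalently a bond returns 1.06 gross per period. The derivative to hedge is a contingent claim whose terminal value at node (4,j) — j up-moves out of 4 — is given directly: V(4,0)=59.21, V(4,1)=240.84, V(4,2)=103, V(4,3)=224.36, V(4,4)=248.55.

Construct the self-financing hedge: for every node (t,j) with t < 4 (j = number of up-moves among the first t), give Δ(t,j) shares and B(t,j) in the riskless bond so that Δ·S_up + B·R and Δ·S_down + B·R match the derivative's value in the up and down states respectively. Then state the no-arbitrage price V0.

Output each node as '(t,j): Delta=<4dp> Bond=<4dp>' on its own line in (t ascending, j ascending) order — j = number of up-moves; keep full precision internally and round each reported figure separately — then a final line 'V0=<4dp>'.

(0,0): Delta=0.5157 Bond=67.1349
(1,0): Delta=0.2492 Bond=107.4224
(1,1): Delta=0.6035 Bond=53.7585
(2,0): Delta=-0.7918 Bond=228.6087
(2,1): Delta=0.5922 Bond=58.7921
(2,2): Delta=0.6072 Bond=56.1161
(3,0): Delta=5.4982 Bond=-319.2570
(3,1): Delta=-2.8643 Bond=511.8848
(3,2): Delta=1.7311 Bond=-153.4717
(3,3): Delta=0.2369 Bond=161.7014
V0=153.7666

Under the risk-neutral measure, an up-move has probability p* = (R−d)/(u−d) = 0.6757 and values discount at R = 1.06.
Payoff layer (t=4): V(4,0)=59.2100, V(4,1)=240.8400, V(4,2)=103.0000, V(4,3)=224.3600, V(4,4)=248.5500
Node (3,0) S=89.2821: V=(p*·240.8400+(1−p*)·59.2100)/1.06=171.6349; Δ=(240.8400−59.2100)/(105.3529−72.3185)=5.4982; B=V−Δ·S=-319.2570
Node (3,1) S=130.0653: V=(p*·103.0000+(1−p*)·240.8400)/1.06=139.3442; Δ=(103.0000−240.8400)/(153.4770−105.3529)=-2.8643; B=V−Δ·S=511.8848
Node (3,2) S=189.4778: V=(p*·224.3600+(1−p*)·103.0000)/1.06=174.5283; Δ=(224.3600−103.0000)/(223.5838−153.4770)=1.7311; B=V−Δ·S=-153.4717
Node (3,3) S=276.0294: V=(p*·248.5500+(1−p*)·224.3600)/1.06=227.0798; Δ=(248.5500−224.3600)/(325.7147−223.5838)=0.2369; B=V−Δ·S=161.7014
Node (2,0) S=110.2248: V=(p*·139.3442+(1−p*)·171.6349)/1.06=141.3367; Δ=(139.3442−171.6349)/(130.0653−89.2821)=-0.7918; B=V−Δ·S=228.6087
Node (2,1) S=160.5744: V=(p*·174.5283+(1−p*)·139.3442)/1.06=153.8842; Δ=(174.5283−139.3442)/(189.4778−130.0653)=0.5922; B=V−Δ·S=58.7921
Node (2,2) S=233.9232: V=(p*·227.0798+(1−p*)·174.5283)/1.06=198.1472; Δ=(227.0798−174.5283)/(276.0294−189.4778)=0.6072; B=V−Δ·S=56.1161
Node (1,0) S=136.0800: V=(p*·153.8842+(1−p*)·141.3367)/1.06=141.3346; Δ=(153.8842−141.3367)/(160.5744−110.2248)=0.2492; B=V−Δ·S=107.4224
Node (1,1) S=198.2400: V=(p*·198.1472+(1−p*)·153.8842)/1.06=173.3884; Δ=(198.1472−153.8842)/(233.9232−160.5744)=0.6035; B=V−Δ·S=53.7585
Node (0,0) S=168.0000: V=(p*·173.3884+(1−p*)·141.3346)/1.06=153.7666; Δ=(173.3884−141.3346)/(198.2400−136.0800)=0.5157; B=V−Δ·S=67.1349
Check: Δ(0,0)·S0 + B(0,0) = 153.7666 = V0.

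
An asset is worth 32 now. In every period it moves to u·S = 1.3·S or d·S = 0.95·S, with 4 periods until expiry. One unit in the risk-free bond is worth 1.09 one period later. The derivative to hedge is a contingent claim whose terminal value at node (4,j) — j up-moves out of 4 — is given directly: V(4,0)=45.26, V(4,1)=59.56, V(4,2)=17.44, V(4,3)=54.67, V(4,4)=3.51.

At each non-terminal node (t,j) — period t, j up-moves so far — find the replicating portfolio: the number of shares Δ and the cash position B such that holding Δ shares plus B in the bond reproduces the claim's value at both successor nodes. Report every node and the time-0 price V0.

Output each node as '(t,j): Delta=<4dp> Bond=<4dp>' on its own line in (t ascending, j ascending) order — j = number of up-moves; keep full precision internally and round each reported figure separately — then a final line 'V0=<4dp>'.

Since d<R<u, set p* = (R−d)/(u−d) = 0.4000; price each node as the discounted p*-expectation of its children.
Terminal payoffs: V(4,0)=45.2600, V(4,1)=59.5600, V(4,2)=17.4400, V(4,3)=54.6700, V(4,4)=3.5100
  t=3,j=0: stock 27.4360 → up 35.6668 (V=59.5600), down 26.0642 (V=45.2600). Price 46.7706; hedge Δ=1.4892, bond B=5.9135.
  t=3,j=1: stock 37.5440 → up 48.8072 (V=17.4400), down 35.6668 (V=59.5600). Price 39.1853; hedge Δ=-3.2054, bond B=159.5282.
  t=3,j=2: stock 51.3760 → up 66.7888 (V=54.6700), down 48.8072 (V=17.4400). Price 29.6624; hedge Δ=2.0704, bond B=-76.7090.
  t=3,j=3: stock 70.3040 → up 91.3952 (V=3.5100), down 66.7888 (V=54.6700). Price 31.3817; hedge Δ=-2.0791, bond B=177.5531.
  t=2,j=0: stock 28.8800 → up 37.5440 (V=39.1853), down 27.4360 (V=46.7706). Price 40.1252; hedge Δ=-0.7504, bond B=61.7976.
  t=2,j=1: stock 39.5200 → up 51.3760 (V=29.6624), down 37.5440 (V=39.1853). Price 32.4552; hedge Δ=-0.6885, bond B=59.6636.
  t=2,j=2: stock 54.0800 → up 70.3040 (V=31.3817), down 51.3760 (V=29.6624). Price 27.8441; hedge Δ=0.0908, bond B=22.9319.
  t=1,j=0: stock 30.4000 → up 39.5200 (V=32.4552), down 28.8800 (V=40.1252). Price 33.9974; hedge Δ=-0.7209, bond B=55.9119.
  t=1,j=1: stock 41.6000 → up 54.0800 (V=27.8441), down 39.5200 (V=32.4552). Price 28.0833; hedge Δ=-0.3167, bond B=41.2577.
  t=0,j=0: stock 32.0000 → up 41.6000 (V=28.0833), down 30.4000 (V=33.9974). Price 29.0200; hedge Δ=-0.5281, bond B=45.9176.
Each (Δ,B) replicates both successor values, so the strategy is self-financing and V0 is arbitrage-free.

(0,0): Delta=-0.5281 Bond=45.9176
(1,0): Delta=-0.7209 Bond=55.9119
(1,1): Delta=-0.3167 Bond=41.2577
(2,0): Delta=-0.7504 Bond=61.7976
(2,1): Delta=-0.6885 Bond=59.6636
(2,2): Delta=0.0908 Bond=22.9319
(3,0): Delta=1.4892 Bond=5.9135
(3,1): Delta=-3.2054 Bond=159.5282
(3,2): Delta=2.0704 Bond=-76.7090
(3,3): Delta=-2.0791 Bond=177.5531
V0=29.0200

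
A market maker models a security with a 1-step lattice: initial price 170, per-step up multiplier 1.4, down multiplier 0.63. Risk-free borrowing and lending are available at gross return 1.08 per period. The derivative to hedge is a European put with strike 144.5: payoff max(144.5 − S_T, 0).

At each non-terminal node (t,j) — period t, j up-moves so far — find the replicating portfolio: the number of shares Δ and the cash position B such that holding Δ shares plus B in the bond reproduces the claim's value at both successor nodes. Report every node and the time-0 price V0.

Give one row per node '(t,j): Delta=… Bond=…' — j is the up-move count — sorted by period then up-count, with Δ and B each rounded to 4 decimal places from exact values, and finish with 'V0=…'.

(0,0): Delta=-0.2857 Bond=62.9630
V0=14.3915

The replicating-portfolio and risk-neutral prices coincide; use p* = (1.08−0.63)/(1.4−0.63) = 0.5844 for the latter.
Payoff layer (t=1): V(1,0)=37.4000, V(1,1)=0.0000
(0,0): S=170.0000. Δ = (V_up−V_dn)/(S_up−S_dn) = (0.0000−37.4000)/(238.0000−107.1000) = -0.2857. V = [p*·0.0000 + (1−p*)·37.4000]/1.08 = 14.3915. B = V − Δ·S = 62.9630.
Root portfolio cost Δ·170+B reproduces V0=14.3915.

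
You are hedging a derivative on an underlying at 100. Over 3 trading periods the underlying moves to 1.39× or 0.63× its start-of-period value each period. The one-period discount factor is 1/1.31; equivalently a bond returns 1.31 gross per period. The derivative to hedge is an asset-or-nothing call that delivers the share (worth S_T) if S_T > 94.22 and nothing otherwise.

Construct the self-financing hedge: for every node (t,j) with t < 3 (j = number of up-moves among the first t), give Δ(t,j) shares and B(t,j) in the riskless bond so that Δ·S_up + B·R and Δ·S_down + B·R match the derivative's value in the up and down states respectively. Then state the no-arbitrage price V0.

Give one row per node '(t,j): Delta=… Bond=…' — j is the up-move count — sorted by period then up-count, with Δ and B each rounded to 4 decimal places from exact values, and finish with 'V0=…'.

No-arbitrage ⇒ martingale measure with p* = (R−d)/(u−d) = 0.8947.
At expiry t=3: V(3,0)=0.0000, V(3,1)=0.0000, V(3,2)=121.7223, V(3,3)=268.5619
  t=2,j=0: stock 39.6900 → up 55.1691 (V=0.0000), down 25.0047 (V=0.0000). Price 0.0000; hedge Δ=0.0000, bond B=0.0000.
  t=2,j=1: stock 87.5700 → up 121.7223 (V=121.7223), down 55.1691 (V=0.0000). Price 83.1370; hedge Δ=1.8289, bond B=-77.0240.
  t=2,j=2: stock 193.2100 → up 268.5619 (V=268.5619), down 121.7223 (V=121.7223). Price 193.2100; hedge Δ=1.0000, bond B=0.0000.
  t=1,j=0: stock 63.0000 → up 87.5700 (V=83.1370), down 39.6900 (V=0.0000). Price 56.7830; hedge Δ=1.7364, bond B=-52.6078.
  t=1,j=1: stock 139.0000 → up 193.2100 (V=193.2100), down 87.5700 (V=83.1370). Price 138.6438; hedge Δ=1.0420, bond B=-6.1891.
  t=0,j=0: stock 100.0000 → up 139.0000 (V=138.6438), down 63.0000 (V=56.7830). Price 99.2571; hedge Δ=1.0771, bond B=-8.4544.
Each (Δ,B) replicates both successor values, so the strategy is self-financing and V0 is arbitrage-free.

(0,0): Delta=1.0771 Bond=-8.4544
(1,0): Delta=1.7364 Bond=-52.6078
(1,1): Delta=1.0420 Bond=-6.1891
(2,0): Delta=0.0000 Bond=0.0000
(2,1): Delta=1.8289 Bond=-77.0240
(2,2): Delta=1.0000 Bond=0.0000
V0=99.2571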